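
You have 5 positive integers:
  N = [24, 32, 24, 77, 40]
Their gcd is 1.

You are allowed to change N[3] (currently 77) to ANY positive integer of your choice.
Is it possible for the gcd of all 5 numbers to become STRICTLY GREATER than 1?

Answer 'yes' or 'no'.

Current gcd = 1
gcd of all OTHER numbers (without N[3]=77): gcd([24, 32, 24, 40]) = 8
The new gcd after any change is gcd(8, new_value).
This can be at most 8.
Since 8 > old gcd 1, the gcd CAN increase (e.g., set N[3] = 8).

Answer: yes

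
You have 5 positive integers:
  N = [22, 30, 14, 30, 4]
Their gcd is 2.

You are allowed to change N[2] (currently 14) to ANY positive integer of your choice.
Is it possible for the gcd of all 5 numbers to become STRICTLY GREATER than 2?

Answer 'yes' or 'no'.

Answer: no

Derivation:
Current gcd = 2
gcd of all OTHER numbers (without N[2]=14): gcd([22, 30, 30, 4]) = 2
The new gcd after any change is gcd(2, new_value).
This can be at most 2.
Since 2 = old gcd 2, the gcd can only stay the same or decrease.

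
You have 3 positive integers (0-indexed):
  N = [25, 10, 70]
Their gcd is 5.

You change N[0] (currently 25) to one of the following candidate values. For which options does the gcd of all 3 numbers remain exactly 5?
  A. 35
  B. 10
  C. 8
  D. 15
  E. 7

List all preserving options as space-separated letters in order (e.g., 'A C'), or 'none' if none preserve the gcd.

Old gcd = 5; gcd of others (without N[0]) = 10
New gcd for candidate v: gcd(10, v). Preserves old gcd iff gcd(10, v) = 5.
  Option A: v=35, gcd(10,35)=5 -> preserves
  Option B: v=10, gcd(10,10)=10 -> changes
  Option C: v=8, gcd(10,8)=2 -> changes
  Option D: v=15, gcd(10,15)=5 -> preserves
  Option E: v=7, gcd(10,7)=1 -> changes

Answer: A D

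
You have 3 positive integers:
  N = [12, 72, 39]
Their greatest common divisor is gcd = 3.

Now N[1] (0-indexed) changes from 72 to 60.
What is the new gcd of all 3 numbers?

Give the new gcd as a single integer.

Answer: 3

Derivation:
Numbers: [12, 72, 39], gcd = 3
Change: index 1, 72 -> 60
gcd of the OTHER numbers (without index 1): gcd([12, 39]) = 3
New gcd = gcd(g_others, new_val) = gcd(3, 60) = 3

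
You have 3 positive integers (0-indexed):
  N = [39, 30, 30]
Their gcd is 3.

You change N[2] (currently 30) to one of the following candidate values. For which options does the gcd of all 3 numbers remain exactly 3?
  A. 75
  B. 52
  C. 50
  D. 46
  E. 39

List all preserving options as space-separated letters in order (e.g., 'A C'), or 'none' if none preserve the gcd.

Answer: A E

Derivation:
Old gcd = 3; gcd of others (without N[2]) = 3
New gcd for candidate v: gcd(3, v). Preserves old gcd iff gcd(3, v) = 3.
  Option A: v=75, gcd(3,75)=3 -> preserves
  Option B: v=52, gcd(3,52)=1 -> changes
  Option C: v=50, gcd(3,50)=1 -> changes
  Option D: v=46, gcd(3,46)=1 -> changes
  Option E: v=39, gcd(3,39)=3 -> preserves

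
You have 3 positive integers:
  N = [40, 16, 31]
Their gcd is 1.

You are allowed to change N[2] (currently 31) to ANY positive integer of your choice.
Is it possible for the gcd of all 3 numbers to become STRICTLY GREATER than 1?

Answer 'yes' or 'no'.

Answer: yes

Derivation:
Current gcd = 1
gcd of all OTHER numbers (without N[2]=31): gcd([40, 16]) = 8
The new gcd after any change is gcd(8, new_value).
This can be at most 8.
Since 8 > old gcd 1, the gcd CAN increase (e.g., set N[2] = 8).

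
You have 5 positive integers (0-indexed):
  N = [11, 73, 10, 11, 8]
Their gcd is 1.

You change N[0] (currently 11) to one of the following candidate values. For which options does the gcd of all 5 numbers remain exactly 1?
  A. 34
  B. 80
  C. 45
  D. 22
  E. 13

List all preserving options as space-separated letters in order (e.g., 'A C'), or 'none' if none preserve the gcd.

Answer: A B C D E

Derivation:
Old gcd = 1; gcd of others (without N[0]) = 1
New gcd for candidate v: gcd(1, v). Preserves old gcd iff gcd(1, v) = 1.
  Option A: v=34, gcd(1,34)=1 -> preserves
  Option B: v=80, gcd(1,80)=1 -> preserves
  Option C: v=45, gcd(1,45)=1 -> preserves
  Option D: v=22, gcd(1,22)=1 -> preserves
  Option E: v=13, gcd(1,13)=1 -> preserves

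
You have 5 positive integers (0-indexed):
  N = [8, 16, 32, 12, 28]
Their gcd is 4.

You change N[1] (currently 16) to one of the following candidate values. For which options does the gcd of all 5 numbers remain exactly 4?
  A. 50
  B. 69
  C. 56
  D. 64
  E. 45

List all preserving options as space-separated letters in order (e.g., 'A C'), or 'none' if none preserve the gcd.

Answer: C D

Derivation:
Old gcd = 4; gcd of others (without N[1]) = 4
New gcd for candidate v: gcd(4, v). Preserves old gcd iff gcd(4, v) = 4.
  Option A: v=50, gcd(4,50)=2 -> changes
  Option B: v=69, gcd(4,69)=1 -> changes
  Option C: v=56, gcd(4,56)=4 -> preserves
  Option D: v=64, gcd(4,64)=4 -> preserves
  Option E: v=45, gcd(4,45)=1 -> changes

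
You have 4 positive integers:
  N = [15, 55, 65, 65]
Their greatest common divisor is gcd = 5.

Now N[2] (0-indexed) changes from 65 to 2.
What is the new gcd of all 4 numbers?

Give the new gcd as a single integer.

Numbers: [15, 55, 65, 65], gcd = 5
Change: index 2, 65 -> 2
gcd of the OTHER numbers (without index 2): gcd([15, 55, 65]) = 5
New gcd = gcd(g_others, new_val) = gcd(5, 2) = 1

Answer: 1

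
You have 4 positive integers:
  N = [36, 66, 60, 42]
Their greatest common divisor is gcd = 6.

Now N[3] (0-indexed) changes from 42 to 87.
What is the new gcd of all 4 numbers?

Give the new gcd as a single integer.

Answer: 3

Derivation:
Numbers: [36, 66, 60, 42], gcd = 6
Change: index 3, 42 -> 87
gcd of the OTHER numbers (without index 3): gcd([36, 66, 60]) = 6
New gcd = gcd(g_others, new_val) = gcd(6, 87) = 3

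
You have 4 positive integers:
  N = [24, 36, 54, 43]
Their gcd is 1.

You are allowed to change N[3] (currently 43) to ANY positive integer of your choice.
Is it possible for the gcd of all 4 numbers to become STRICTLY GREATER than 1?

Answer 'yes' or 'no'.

Current gcd = 1
gcd of all OTHER numbers (without N[3]=43): gcd([24, 36, 54]) = 6
The new gcd after any change is gcd(6, new_value).
This can be at most 6.
Since 6 > old gcd 1, the gcd CAN increase (e.g., set N[3] = 6).

Answer: yes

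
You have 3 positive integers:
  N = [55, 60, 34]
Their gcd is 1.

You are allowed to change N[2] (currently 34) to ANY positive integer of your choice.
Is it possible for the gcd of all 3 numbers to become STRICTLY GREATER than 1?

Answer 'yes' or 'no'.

Current gcd = 1
gcd of all OTHER numbers (without N[2]=34): gcd([55, 60]) = 5
The new gcd after any change is gcd(5, new_value).
This can be at most 5.
Since 5 > old gcd 1, the gcd CAN increase (e.g., set N[2] = 5).

Answer: yes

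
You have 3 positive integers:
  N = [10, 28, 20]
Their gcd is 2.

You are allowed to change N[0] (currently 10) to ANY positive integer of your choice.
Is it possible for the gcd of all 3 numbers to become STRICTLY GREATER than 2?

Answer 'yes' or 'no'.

Current gcd = 2
gcd of all OTHER numbers (without N[0]=10): gcd([28, 20]) = 4
The new gcd after any change is gcd(4, new_value).
This can be at most 4.
Since 4 > old gcd 2, the gcd CAN increase (e.g., set N[0] = 4).

Answer: yes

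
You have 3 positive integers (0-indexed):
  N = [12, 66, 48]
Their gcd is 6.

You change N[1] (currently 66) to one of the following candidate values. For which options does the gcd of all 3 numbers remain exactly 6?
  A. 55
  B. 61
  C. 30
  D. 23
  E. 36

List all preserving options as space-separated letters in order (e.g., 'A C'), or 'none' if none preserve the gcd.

Old gcd = 6; gcd of others (without N[1]) = 12
New gcd for candidate v: gcd(12, v). Preserves old gcd iff gcd(12, v) = 6.
  Option A: v=55, gcd(12,55)=1 -> changes
  Option B: v=61, gcd(12,61)=1 -> changes
  Option C: v=30, gcd(12,30)=6 -> preserves
  Option D: v=23, gcd(12,23)=1 -> changes
  Option E: v=36, gcd(12,36)=12 -> changes

Answer: C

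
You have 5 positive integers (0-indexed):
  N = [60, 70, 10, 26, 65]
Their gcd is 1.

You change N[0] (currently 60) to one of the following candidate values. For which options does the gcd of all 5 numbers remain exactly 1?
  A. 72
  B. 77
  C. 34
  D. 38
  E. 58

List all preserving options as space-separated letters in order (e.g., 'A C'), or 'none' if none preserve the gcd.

Answer: A B C D E

Derivation:
Old gcd = 1; gcd of others (without N[0]) = 1
New gcd for candidate v: gcd(1, v). Preserves old gcd iff gcd(1, v) = 1.
  Option A: v=72, gcd(1,72)=1 -> preserves
  Option B: v=77, gcd(1,77)=1 -> preserves
  Option C: v=34, gcd(1,34)=1 -> preserves
  Option D: v=38, gcd(1,38)=1 -> preserves
  Option E: v=58, gcd(1,58)=1 -> preserves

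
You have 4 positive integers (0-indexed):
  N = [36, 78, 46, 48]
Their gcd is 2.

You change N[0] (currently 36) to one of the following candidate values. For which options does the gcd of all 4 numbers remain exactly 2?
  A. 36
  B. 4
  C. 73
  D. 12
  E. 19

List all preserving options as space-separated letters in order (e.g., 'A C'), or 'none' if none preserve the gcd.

Old gcd = 2; gcd of others (without N[0]) = 2
New gcd for candidate v: gcd(2, v). Preserves old gcd iff gcd(2, v) = 2.
  Option A: v=36, gcd(2,36)=2 -> preserves
  Option B: v=4, gcd(2,4)=2 -> preserves
  Option C: v=73, gcd(2,73)=1 -> changes
  Option D: v=12, gcd(2,12)=2 -> preserves
  Option E: v=19, gcd(2,19)=1 -> changes

Answer: A B D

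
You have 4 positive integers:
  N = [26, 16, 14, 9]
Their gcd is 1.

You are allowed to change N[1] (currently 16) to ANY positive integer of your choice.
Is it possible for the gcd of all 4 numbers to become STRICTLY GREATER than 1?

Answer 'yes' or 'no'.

Answer: no

Derivation:
Current gcd = 1
gcd of all OTHER numbers (without N[1]=16): gcd([26, 14, 9]) = 1
The new gcd after any change is gcd(1, new_value).
This can be at most 1.
Since 1 = old gcd 1, the gcd can only stay the same or decrease.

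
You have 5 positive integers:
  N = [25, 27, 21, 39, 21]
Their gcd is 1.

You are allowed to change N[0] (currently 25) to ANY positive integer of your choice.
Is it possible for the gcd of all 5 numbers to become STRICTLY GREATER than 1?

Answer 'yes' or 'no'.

Current gcd = 1
gcd of all OTHER numbers (without N[0]=25): gcd([27, 21, 39, 21]) = 3
The new gcd after any change is gcd(3, new_value).
This can be at most 3.
Since 3 > old gcd 1, the gcd CAN increase (e.g., set N[0] = 3).

Answer: yes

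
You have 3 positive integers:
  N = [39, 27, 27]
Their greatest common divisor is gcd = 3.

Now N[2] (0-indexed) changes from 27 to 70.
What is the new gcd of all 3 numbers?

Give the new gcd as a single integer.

Answer: 1

Derivation:
Numbers: [39, 27, 27], gcd = 3
Change: index 2, 27 -> 70
gcd of the OTHER numbers (without index 2): gcd([39, 27]) = 3
New gcd = gcd(g_others, new_val) = gcd(3, 70) = 1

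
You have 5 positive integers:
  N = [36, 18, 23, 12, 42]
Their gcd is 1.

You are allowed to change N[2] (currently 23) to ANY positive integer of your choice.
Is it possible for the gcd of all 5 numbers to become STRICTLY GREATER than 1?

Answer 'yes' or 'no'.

Current gcd = 1
gcd of all OTHER numbers (without N[2]=23): gcd([36, 18, 12, 42]) = 6
The new gcd after any change is gcd(6, new_value).
This can be at most 6.
Since 6 > old gcd 1, the gcd CAN increase (e.g., set N[2] = 6).

Answer: yes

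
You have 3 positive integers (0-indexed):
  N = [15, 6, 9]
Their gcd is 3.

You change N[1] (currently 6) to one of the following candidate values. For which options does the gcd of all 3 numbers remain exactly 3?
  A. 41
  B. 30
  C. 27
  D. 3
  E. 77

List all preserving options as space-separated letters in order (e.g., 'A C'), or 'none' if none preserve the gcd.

Old gcd = 3; gcd of others (without N[1]) = 3
New gcd for candidate v: gcd(3, v). Preserves old gcd iff gcd(3, v) = 3.
  Option A: v=41, gcd(3,41)=1 -> changes
  Option B: v=30, gcd(3,30)=3 -> preserves
  Option C: v=27, gcd(3,27)=3 -> preserves
  Option D: v=3, gcd(3,3)=3 -> preserves
  Option E: v=77, gcd(3,77)=1 -> changes

Answer: B C D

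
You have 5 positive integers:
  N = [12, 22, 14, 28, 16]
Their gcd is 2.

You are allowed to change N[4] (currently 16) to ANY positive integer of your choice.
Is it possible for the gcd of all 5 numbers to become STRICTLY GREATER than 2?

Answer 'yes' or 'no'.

Current gcd = 2
gcd of all OTHER numbers (without N[4]=16): gcd([12, 22, 14, 28]) = 2
The new gcd after any change is gcd(2, new_value).
This can be at most 2.
Since 2 = old gcd 2, the gcd can only stay the same or decrease.

Answer: no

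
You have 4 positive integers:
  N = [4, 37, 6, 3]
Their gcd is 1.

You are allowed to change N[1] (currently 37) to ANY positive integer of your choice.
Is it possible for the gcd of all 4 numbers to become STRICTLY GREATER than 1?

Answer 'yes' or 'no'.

Current gcd = 1
gcd of all OTHER numbers (without N[1]=37): gcd([4, 6, 3]) = 1
The new gcd after any change is gcd(1, new_value).
This can be at most 1.
Since 1 = old gcd 1, the gcd can only stay the same or decrease.

Answer: no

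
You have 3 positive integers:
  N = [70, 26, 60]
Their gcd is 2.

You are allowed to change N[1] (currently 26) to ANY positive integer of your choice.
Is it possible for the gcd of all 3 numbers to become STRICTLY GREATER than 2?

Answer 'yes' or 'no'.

Current gcd = 2
gcd of all OTHER numbers (without N[1]=26): gcd([70, 60]) = 10
The new gcd after any change is gcd(10, new_value).
This can be at most 10.
Since 10 > old gcd 2, the gcd CAN increase (e.g., set N[1] = 10).

Answer: yes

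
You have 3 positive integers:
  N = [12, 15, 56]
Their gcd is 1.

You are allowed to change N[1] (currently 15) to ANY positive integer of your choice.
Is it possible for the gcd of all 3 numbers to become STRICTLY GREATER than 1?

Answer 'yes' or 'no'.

Current gcd = 1
gcd of all OTHER numbers (without N[1]=15): gcd([12, 56]) = 4
The new gcd after any change is gcd(4, new_value).
This can be at most 4.
Since 4 > old gcd 1, the gcd CAN increase (e.g., set N[1] = 4).

Answer: yes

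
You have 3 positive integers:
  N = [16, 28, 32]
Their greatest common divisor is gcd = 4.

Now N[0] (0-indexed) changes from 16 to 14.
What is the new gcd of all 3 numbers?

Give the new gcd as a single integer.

Answer: 2

Derivation:
Numbers: [16, 28, 32], gcd = 4
Change: index 0, 16 -> 14
gcd of the OTHER numbers (without index 0): gcd([28, 32]) = 4
New gcd = gcd(g_others, new_val) = gcd(4, 14) = 2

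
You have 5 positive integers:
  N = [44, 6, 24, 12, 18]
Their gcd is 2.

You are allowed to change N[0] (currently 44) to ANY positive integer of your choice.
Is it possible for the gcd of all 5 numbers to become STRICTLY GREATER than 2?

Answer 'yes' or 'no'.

Answer: yes

Derivation:
Current gcd = 2
gcd of all OTHER numbers (without N[0]=44): gcd([6, 24, 12, 18]) = 6
The new gcd after any change is gcd(6, new_value).
This can be at most 6.
Since 6 > old gcd 2, the gcd CAN increase (e.g., set N[0] = 6).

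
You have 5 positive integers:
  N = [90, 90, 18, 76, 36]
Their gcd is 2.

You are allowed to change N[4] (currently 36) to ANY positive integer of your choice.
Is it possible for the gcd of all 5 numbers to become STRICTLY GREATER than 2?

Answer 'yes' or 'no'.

Current gcd = 2
gcd of all OTHER numbers (without N[4]=36): gcd([90, 90, 18, 76]) = 2
The new gcd after any change is gcd(2, new_value).
This can be at most 2.
Since 2 = old gcd 2, the gcd can only stay the same or decrease.

Answer: no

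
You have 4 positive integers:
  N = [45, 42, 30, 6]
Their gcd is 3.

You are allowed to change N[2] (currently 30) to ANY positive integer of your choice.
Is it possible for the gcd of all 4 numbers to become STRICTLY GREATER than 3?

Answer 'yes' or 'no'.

Answer: no

Derivation:
Current gcd = 3
gcd of all OTHER numbers (without N[2]=30): gcd([45, 42, 6]) = 3
The new gcd after any change is gcd(3, new_value).
This can be at most 3.
Since 3 = old gcd 3, the gcd can only stay the same or decrease.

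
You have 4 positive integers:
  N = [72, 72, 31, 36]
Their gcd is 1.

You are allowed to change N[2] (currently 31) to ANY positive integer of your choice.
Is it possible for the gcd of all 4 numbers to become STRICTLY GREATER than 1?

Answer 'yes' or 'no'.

Answer: yes

Derivation:
Current gcd = 1
gcd of all OTHER numbers (without N[2]=31): gcd([72, 72, 36]) = 36
The new gcd after any change is gcd(36, new_value).
This can be at most 36.
Since 36 > old gcd 1, the gcd CAN increase (e.g., set N[2] = 36).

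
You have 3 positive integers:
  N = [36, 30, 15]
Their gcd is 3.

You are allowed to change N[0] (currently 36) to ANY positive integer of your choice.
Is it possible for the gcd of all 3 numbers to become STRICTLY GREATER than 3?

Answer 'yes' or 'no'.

Current gcd = 3
gcd of all OTHER numbers (without N[0]=36): gcd([30, 15]) = 15
The new gcd after any change is gcd(15, new_value).
This can be at most 15.
Since 15 > old gcd 3, the gcd CAN increase (e.g., set N[0] = 15).

Answer: yes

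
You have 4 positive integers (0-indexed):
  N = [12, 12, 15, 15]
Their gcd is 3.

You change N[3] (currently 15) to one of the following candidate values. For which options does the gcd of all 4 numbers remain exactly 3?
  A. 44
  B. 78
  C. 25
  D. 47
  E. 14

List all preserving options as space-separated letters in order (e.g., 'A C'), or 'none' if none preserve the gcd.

Answer: B

Derivation:
Old gcd = 3; gcd of others (without N[3]) = 3
New gcd for candidate v: gcd(3, v). Preserves old gcd iff gcd(3, v) = 3.
  Option A: v=44, gcd(3,44)=1 -> changes
  Option B: v=78, gcd(3,78)=3 -> preserves
  Option C: v=25, gcd(3,25)=1 -> changes
  Option D: v=47, gcd(3,47)=1 -> changes
  Option E: v=14, gcd(3,14)=1 -> changes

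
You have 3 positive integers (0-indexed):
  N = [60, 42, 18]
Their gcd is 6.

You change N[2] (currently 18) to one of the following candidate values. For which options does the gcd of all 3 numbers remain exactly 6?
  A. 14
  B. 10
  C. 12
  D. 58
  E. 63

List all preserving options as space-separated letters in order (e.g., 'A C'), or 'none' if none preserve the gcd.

Old gcd = 6; gcd of others (without N[2]) = 6
New gcd for candidate v: gcd(6, v). Preserves old gcd iff gcd(6, v) = 6.
  Option A: v=14, gcd(6,14)=2 -> changes
  Option B: v=10, gcd(6,10)=2 -> changes
  Option C: v=12, gcd(6,12)=6 -> preserves
  Option D: v=58, gcd(6,58)=2 -> changes
  Option E: v=63, gcd(6,63)=3 -> changes

Answer: C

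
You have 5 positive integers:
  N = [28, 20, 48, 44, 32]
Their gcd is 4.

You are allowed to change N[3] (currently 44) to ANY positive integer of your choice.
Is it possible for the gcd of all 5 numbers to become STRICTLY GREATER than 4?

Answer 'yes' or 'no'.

Answer: no

Derivation:
Current gcd = 4
gcd of all OTHER numbers (without N[3]=44): gcd([28, 20, 48, 32]) = 4
The new gcd after any change is gcd(4, new_value).
This can be at most 4.
Since 4 = old gcd 4, the gcd can only stay the same or decrease.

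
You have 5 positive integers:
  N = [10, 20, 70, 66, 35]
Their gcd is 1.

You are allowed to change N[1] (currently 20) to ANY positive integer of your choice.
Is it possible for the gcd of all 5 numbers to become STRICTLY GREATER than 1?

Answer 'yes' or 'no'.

Answer: no

Derivation:
Current gcd = 1
gcd of all OTHER numbers (without N[1]=20): gcd([10, 70, 66, 35]) = 1
The new gcd after any change is gcd(1, new_value).
This can be at most 1.
Since 1 = old gcd 1, the gcd can only stay the same or decrease.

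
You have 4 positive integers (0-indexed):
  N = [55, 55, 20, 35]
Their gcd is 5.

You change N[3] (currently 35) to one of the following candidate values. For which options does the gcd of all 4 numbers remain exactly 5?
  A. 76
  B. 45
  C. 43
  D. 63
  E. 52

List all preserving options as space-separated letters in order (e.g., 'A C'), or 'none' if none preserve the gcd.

Answer: B

Derivation:
Old gcd = 5; gcd of others (without N[3]) = 5
New gcd for candidate v: gcd(5, v). Preserves old gcd iff gcd(5, v) = 5.
  Option A: v=76, gcd(5,76)=1 -> changes
  Option B: v=45, gcd(5,45)=5 -> preserves
  Option C: v=43, gcd(5,43)=1 -> changes
  Option D: v=63, gcd(5,63)=1 -> changes
  Option E: v=52, gcd(5,52)=1 -> changes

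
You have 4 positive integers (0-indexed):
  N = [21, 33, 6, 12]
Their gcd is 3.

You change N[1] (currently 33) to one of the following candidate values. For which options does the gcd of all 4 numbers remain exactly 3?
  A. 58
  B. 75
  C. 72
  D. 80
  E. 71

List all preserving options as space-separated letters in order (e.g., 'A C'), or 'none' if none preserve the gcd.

Old gcd = 3; gcd of others (without N[1]) = 3
New gcd for candidate v: gcd(3, v). Preserves old gcd iff gcd(3, v) = 3.
  Option A: v=58, gcd(3,58)=1 -> changes
  Option B: v=75, gcd(3,75)=3 -> preserves
  Option C: v=72, gcd(3,72)=3 -> preserves
  Option D: v=80, gcd(3,80)=1 -> changes
  Option E: v=71, gcd(3,71)=1 -> changes

Answer: B C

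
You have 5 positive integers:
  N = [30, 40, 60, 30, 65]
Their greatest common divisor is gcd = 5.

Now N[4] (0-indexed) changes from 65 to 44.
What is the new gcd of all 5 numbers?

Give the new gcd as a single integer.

Numbers: [30, 40, 60, 30, 65], gcd = 5
Change: index 4, 65 -> 44
gcd of the OTHER numbers (without index 4): gcd([30, 40, 60, 30]) = 10
New gcd = gcd(g_others, new_val) = gcd(10, 44) = 2

Answer: 2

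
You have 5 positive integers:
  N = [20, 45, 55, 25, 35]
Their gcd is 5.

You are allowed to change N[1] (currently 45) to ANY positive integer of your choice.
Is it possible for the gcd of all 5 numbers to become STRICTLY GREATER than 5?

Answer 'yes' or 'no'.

Current gcd = 5
gcd of all OTHER numbers (without N[1]=45): gcd([20, 55, 25, 35]) = 5
The new gcd after any change is gcd(5, new_value).
This can be at most 5.
Since 5 = old gcd 5, the gcd can only stay the same or decrease.

Answer: no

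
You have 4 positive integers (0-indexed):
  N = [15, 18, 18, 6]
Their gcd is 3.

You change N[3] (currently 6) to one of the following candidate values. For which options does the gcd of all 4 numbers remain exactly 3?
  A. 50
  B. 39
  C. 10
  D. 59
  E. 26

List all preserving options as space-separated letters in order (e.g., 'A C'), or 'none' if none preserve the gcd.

Old gcd = 3; gcd of others (without N[3]) = 3
New gcd for candidate v: gcd(3, v). Preserves old gcd iff gcd(3, v) = 3.
  Option A: v=50, gcd(3,50)=1 -> changes
  Option B: v=39, gcd(3,39)=3 -> preserves
  Option C: v=10, gcd(3,10)=1 -> changes
  Option D: v=59, gcd(3,59)=1 -> changes
  Option E: v=26, gcd(3,26)=1 -> changes

Answer: B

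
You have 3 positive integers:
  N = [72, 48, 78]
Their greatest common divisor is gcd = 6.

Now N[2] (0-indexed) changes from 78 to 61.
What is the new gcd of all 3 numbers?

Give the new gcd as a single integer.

Answer: 1

Derivation:
Numbers: [72, 48, 78], gcd = 6
Change: index 2, 78 -> 61
gcd of the OTHER numbers (without index 2): gcd([72, 48]) = 24
New gcd = gcd(g_others, new_val) = gcd(24, 61) = 1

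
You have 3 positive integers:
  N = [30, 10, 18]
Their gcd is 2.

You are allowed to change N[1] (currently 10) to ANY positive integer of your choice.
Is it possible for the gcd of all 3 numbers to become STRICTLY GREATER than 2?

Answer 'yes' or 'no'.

Answer: yes

Derivation:
Current gcd = 2
gcd of all OTHER numbers (without N[1]=10): gcd([30, 18]) = 6
The new gcd after any change is gcd(6, new_value).
This can be at most 6.
Since 6 > old gcd 2, the gcd CAN increase (e.g., set N[1] = 6).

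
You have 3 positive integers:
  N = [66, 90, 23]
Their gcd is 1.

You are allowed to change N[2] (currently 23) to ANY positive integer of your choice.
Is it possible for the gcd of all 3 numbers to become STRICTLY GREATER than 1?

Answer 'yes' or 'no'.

Answer: yes

Derivation:
Current gcd = 1
gcd of all OTHER numbers (without N[2]=23): gcd([66, 90]) = 6
The new gcd after any change is gcd(6, new_value).
This can be at most 6.
Since 6 > old gcd 1, the gcd CAN increase (e.g., set N[2] = 6).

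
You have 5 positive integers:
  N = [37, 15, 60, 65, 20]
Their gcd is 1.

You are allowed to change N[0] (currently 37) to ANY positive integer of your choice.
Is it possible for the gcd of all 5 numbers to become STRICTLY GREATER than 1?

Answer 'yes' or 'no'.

Answer: yes

Derivation:
Current gcd = 1
gcd of all OTHER numbers (without N[0]=37): gcd([15, 60, 65, 20]) = 5
The new gcd after any change is gcd(5, new_value).
This can be at most 5.
Since 5 > old gcd 1, the gcd CAN increase (e.g., set N[0] = 5).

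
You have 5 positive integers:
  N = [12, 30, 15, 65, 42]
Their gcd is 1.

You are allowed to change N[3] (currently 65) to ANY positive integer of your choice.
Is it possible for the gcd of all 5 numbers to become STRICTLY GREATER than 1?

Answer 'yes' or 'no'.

Current gcd = 1
gcd of all OTHER numbers (without N[3]=65): gcd([12, 30, 15, 42]) = 3
The new gcd after any change is gcd(3, new_value).
This can be at most 3.
Since 3 > old gcd 1, the gcd CAN increase (e.g., set N[3] = 3).

Answer: yes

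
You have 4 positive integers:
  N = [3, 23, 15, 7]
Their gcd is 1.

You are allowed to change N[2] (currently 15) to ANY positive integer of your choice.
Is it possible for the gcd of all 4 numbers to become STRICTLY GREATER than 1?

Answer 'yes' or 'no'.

Current gcd = 1
gcd of all OTHER numbers (without N[2]=15): gcd([3, 23, 7]) = 1
The new gcd after any change is gcd(1, new_value).
This can be at most 1.
Since 1 = old gcd 1, the gcd can only stay the same or decrease.

Answer: no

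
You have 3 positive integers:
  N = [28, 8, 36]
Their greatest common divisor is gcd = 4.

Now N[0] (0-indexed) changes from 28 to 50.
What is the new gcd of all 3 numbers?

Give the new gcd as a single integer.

Answer: 2

Derivation:
Numbers: [28, 8, 36], gcd = 4
Change: index 0, 28 -> 50
gcd of the OTHER numbers (without index 0): gcd([8, 36]) = 4
New gcd = gcd(g_others, new_val) = gcd(4, 50) = 2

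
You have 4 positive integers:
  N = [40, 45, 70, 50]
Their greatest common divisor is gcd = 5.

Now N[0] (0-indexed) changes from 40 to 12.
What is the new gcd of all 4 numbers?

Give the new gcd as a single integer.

Answer: 1

Derivation:
Numbers: [40, 45, 70, 50], gcd = 5
Change: index 0, 40 -> 12
gcd of the OTHER numbers (without index 0): gcd([45, 70, 50]) = 5
New gcd = gcd(g_others, new_val) = gcd(5, 12) = 1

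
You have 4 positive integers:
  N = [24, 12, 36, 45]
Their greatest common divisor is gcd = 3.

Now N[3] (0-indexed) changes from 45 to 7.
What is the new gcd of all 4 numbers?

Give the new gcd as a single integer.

Answer: 1

Derivation:
Numbers: [24, 12, 36, 45], gcd = 3
Change: index 3, 45 -> 7
gcd of the OTHER numbers (without index 3): gcd([24, 12, 36]) = 12
New gcd = gcd(g_others, new_val) = gcd(12, 7) = 1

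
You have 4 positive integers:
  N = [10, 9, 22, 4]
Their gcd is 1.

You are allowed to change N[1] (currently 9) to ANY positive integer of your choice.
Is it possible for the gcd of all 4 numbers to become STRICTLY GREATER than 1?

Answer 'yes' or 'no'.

Current gcd = 1
gcd of all OTHER numbers (without N[1]=9): gcd([10, 22, 4]) = 2
The new gcd after any change is gcd(2, new_value).
This can be at most 2.
Since 2 > old gcd 1, the gcd CAN increase (e.g., set N[1] = 2).

Answer: yes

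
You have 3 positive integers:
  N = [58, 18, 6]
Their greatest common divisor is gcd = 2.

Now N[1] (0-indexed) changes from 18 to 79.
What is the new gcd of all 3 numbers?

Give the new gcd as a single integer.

Answer: 1

Derivation:
Numbers: [58, 18, 6], gcd = 2
Change: index 1, 18 -> 79
gcd of the OTHER numbers (without index 1): gcd([58, 6]) = 2
New gcd = gcd(g_others, new_val) = gcd(2, 79) = 1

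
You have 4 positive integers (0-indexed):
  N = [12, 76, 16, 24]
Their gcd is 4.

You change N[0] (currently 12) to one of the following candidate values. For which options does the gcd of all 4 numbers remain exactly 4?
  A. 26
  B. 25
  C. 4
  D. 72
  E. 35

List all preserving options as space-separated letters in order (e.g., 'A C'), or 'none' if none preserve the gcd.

Old gcd = 4; gcd of others (without N[0]) = 4
New gcd for candidate v: gcd(4, v). Preserves old gcd iff gcd(4, v) = 4.
  Option A: v=26, gcd(4,26)=2 -> changes
  Option B: v=25, gcd(4,25)=1 -> changes
  Option C: v=4, gcd(4,4)=4 -> preserves
  Option D: v=72, gcd(4,72)=4 -> preserves
  Option E: v=35, gcd(4,35)=1 -> changes

Answer: C D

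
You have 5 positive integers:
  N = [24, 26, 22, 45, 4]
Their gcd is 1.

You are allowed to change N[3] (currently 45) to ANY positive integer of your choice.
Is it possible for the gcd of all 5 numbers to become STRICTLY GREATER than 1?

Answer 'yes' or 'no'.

Answer: yes

Derivation:
Current gcd = 1
gcd of all OTHER numbers (without N[3]=45): gcd([24, 26, 22, 4]) = 2
The new gcd after any change is gcd(2, new_value).
This can be at most 2.
Since 2 > old gcd 1, the gcd CAN increase (e.g., set N[3] = 2).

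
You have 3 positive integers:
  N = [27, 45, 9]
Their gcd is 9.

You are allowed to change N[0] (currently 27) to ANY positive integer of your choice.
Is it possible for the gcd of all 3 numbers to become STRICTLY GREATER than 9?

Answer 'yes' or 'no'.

Current gcd = 9
gcd of all OTHER numbers (without N[0]=27): gcd([45, 9]) = 9
The new gcd after any change is gcd(9, new_value).
This can be at most 9.
Since 9 = old gcd 9, the gcd can only stay the same or decrease.

Answer: no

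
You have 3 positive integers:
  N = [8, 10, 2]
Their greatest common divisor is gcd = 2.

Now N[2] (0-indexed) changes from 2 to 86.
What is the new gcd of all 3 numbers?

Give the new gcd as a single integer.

Numbers: [8, 10, 2], gcd = 2
Change: index 2, 2 -> 86
gcd of the OTHER numbers (without index 2): gcd([8, 10]) = 2
New gcd = gcd(g_others, new_val) = gcd(2, 86) = 2

Answer: 2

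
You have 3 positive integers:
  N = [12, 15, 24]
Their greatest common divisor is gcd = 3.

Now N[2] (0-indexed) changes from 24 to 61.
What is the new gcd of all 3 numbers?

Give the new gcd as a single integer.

Answer: 1

Derivation:
Numbers: [12, 15, 24], gcd = 3
Change: index 2, 24 -> 61
gcd of the OTHER numbers (without index 2): gcd([12, 15]) = 3
New gcd = gcd(g_others, new_val) = gcd(3, 61) = 1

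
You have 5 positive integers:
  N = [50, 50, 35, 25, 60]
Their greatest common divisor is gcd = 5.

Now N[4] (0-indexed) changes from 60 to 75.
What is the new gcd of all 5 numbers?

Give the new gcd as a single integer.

Answer: 5

Derivation:
Numbers: [50, 50, 35, 25, 60], gcd = 5
Change: index 4, 60 -> 75
gcd of the OTHER numbers (without index 4): gcd([50, 50, 35, 25]) = 5
New gcd = gcd(g_others, new_val) = gcd(5, 75) = 5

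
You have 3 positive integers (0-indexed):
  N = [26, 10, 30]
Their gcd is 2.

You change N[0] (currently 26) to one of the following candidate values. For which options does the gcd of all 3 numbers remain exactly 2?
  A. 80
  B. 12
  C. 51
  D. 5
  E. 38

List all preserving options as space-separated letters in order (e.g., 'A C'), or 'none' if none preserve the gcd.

Answer: B E

Derivation:
Old gcd = 2; gcd of others (without N[0]) = 10
New gcd for candidate v: gcd(10, v). Preserves old gcd iff gcd(10, v) = 2.
  Option A: v=80, gcd(10,80)=10 -> changes
  Option B: v=12, gcd(10,12)=2 -> preserves
  Option C: v=51, gcd(10,51)=1 -> changes
  Option D: v=5, gcd(10,5)=5 -> changes
  Option E: v=38, gcd(10,38)=2 -> preserves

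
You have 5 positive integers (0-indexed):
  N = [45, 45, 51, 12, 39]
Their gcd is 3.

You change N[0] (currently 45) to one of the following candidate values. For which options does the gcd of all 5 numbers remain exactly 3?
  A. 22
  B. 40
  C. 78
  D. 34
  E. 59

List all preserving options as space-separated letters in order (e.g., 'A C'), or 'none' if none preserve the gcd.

Answer: C

Derivation:
Old gcd = 3; gcd of others (without N[0]) = 3
New gcd for candidate v: gcd(3, v). Preserves old gcd iff gcd(3, v) = 3.
  Option A: v=22, gcd(3,22)=1 -> changes
  Option B: v=40, gcd(3,40)=1 -> changes
  Option C: v=78, gcd(3,78)=3 -> preserves
  Option D: v=34, gcd(3,34)=1 -> changes
  Option E: v=59, gcd(3,59)=1 -> changes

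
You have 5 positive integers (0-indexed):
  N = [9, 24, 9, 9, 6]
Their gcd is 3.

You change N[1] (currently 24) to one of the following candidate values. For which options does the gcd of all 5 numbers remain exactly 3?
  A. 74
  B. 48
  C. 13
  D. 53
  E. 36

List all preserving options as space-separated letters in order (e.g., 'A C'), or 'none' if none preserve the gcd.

Old gcd = 3; gcd of others (without N[1]) = 3
New gcd for candidate v: gcd(3, v). Preserves old gcd iff gcd(3, v) = 3.
  Option A: v=74, gcd(3,74)=1 -> changes
  Option B: v=48, gcd(3,48)=3 -> preserves
  Option C: v=13, gcd(3,13)=1 -> changes
  Option D: v=53, gcd(3,53)=1 -> changes
  Option E: v=36, gcd(3,36)=3 -> preserves

Answer: B E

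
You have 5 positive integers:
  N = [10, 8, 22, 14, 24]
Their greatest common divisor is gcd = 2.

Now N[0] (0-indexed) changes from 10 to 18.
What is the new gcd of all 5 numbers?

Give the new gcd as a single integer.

Numbers: [10, 8, 22, 14, 24], gcd = 2
Change: index 0, 10 -> 18
gcd of the OTHER numbers (without index 0): gcd([8, 22, 14, 24]) = 2
New gcd = gcd(g_others, new_val) = gcd(2, 18) = 2

Answer: 2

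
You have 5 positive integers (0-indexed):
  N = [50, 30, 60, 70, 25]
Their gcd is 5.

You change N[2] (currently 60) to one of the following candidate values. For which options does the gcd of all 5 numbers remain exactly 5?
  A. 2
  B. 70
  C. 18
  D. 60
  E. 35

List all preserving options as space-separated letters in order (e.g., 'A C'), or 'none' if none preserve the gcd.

Old gcd = 5; gcd of others (without N[2]) = 5
New gcd for candidate v: gcd(5, v). Preserves old gcd iff gcd(5, v) = 5.
  Option A: v=2, gcd(5,2)=1 -> changes
  Option B: v=70, gcd(5,70)=5 -> preserves
  Option C: v=18, gcd(5,18)=1 -> changes
  Option D: v=60, gcd(5,60)=5 -> preserves
  Option E: v=35, gcd(5,35)=5 -> preserves

Answer: B D E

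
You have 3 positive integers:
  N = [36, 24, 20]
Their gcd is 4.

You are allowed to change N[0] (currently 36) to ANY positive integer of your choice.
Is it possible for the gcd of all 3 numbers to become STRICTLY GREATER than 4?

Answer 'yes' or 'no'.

Answer: no

Derivation:
Current gcd = 4
gcd of all OTHER numbers (without N[0]=36): gcd([24, 20]) = 4
The new gcd after any change is gcd(4, new_value).
This can be at most 4.
Since 4 = old gcd 4, the gcd can only stay the same or decrease.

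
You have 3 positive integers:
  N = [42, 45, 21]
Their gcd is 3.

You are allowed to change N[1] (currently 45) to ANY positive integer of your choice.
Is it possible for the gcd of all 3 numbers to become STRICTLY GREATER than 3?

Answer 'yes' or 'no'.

Current gcd = 3
gcd of all OTHER numbers (without N[1]=45): gcd([42, 21]) = 21
The new gcd after any change is gcd(21, new_value).
This can be at most 21.
Since 21 > old gcd 3, the gcd CAN increase (e.g., set N[1] = 21).

Answer: yes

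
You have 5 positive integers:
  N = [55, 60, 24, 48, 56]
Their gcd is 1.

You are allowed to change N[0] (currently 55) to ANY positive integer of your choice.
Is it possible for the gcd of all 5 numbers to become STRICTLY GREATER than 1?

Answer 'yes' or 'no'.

Current gcd = 1
gcd of all OTHER numbers (without N[0]=55): gcd([60, 24, 48, 56]) = 4
The new gcd after any change is gcd(4, new_value).
This can be at most 4.
Since 4 > old gcd 1, the gcd CAN increase (e.g., set N[0] = 4).

Answer: yes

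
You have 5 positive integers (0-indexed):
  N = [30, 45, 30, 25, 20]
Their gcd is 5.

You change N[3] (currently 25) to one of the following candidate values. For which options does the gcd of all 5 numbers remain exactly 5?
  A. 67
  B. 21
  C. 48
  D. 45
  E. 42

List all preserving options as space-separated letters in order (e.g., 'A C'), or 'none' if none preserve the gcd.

Answer: D

Derivation:
Old gcd = 5; gcd of others (without N[3]) = 5
New gcd for candidate v: gcd(5, v). Preserves old gcd iff gcd(5, v) = 5.
  Option A: v=67, gcd(5,67)=1 -> changes
  Option B: v=21, gcd(5,21)=1 -> changes
  Option C: v=48, gcd(5,48)=1 -> changes
  Option D: v=45, gcd(5,45)=5 -> preserves
  Option E: v=42, gcd(5,42)=1 -> changes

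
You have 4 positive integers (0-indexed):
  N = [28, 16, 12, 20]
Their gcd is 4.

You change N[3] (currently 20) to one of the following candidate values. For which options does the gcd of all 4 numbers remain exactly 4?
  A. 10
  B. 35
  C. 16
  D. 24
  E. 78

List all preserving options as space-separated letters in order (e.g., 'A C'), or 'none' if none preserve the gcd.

Old gcd = 4; gcd of others (without N[3]) = 4
New gcd for candidate v: gcd(4, v). Preserves old gcd iff gcd(4, v) = 4.
  Option A: v=10, gcd(4,10)=2 -> changes
  Option B: v=35, gcd(4,35)=1 -> changes
  Option C: v=16, gcd(4,16)=4 -> preserves
  Option D: v=24, gcd(4,24)=4 -> preserves
  Option E: v=78, gcd(4,78)=2 -> changes

Answer: C D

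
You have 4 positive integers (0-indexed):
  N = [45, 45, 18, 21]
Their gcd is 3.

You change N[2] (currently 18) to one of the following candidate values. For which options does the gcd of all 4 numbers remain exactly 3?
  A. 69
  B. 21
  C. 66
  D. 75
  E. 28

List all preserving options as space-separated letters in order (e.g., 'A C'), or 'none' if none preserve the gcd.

Old gcd = 3; gcd of others (without N[2]) = 3
New gcd for candidate v: gcd(3, v). Preserves old gcd iff gcd(3, v) = 3.
  Option A: v=69, gcd(3,69)=3 -> preserves
  Option B: v=21, gcd(3,21)=3 -> preserves
  Option C: v=66, gcd(3,66)=3 -> preserves
  Option D: v=75, gcd(3,75)=3 -> preserves
  Option E: v=28, gcd(3,28)=1 -> changes

Answer: A B C D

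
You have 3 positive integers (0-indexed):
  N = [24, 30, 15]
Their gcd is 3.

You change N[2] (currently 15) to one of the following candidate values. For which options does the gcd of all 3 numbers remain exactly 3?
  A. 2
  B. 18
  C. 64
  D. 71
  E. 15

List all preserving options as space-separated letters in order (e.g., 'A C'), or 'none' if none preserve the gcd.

Answer: E

Derivation:
Old gcd = 3; gcd of others (without N[2]) = 6
New gcd for candidate v: gcd(6, v). Preserves old gcd iff gcd(6, v) = 3.
  Option A: v=2, gcd(6,2)=2 -> changes
  Option B: v=18, gcd(6,18)=6 -> changes
  Option C: v=64, gcd(6,64)=2 -> changes
  Option D: v=71, gcd(6,71)=1 -> changes
  Option E: v=15, gcd(6,15)=3 -> preserves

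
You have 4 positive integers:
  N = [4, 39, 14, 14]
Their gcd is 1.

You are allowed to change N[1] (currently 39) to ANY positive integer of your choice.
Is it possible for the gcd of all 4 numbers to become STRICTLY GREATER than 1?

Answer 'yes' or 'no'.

Current gcd = 1
gcd of all OTHER numbers (without N[1]=39): gcd([4, 14, 14]) = 2
The new gcd after any change is gcd(2, new_value).
This can be at most 2.
Since 2 > old gcd 1, the gcd CAN increase (e.g., set N[1] = 2).

Answer: yes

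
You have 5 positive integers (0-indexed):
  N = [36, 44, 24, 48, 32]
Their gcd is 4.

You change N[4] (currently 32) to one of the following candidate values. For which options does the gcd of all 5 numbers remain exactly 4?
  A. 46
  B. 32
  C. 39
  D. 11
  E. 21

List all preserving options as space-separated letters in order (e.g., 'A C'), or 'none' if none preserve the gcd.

Answer: B

Derivation:
Old gcd = 4; gcd of others (without N[4]) = 4
New gcd for candidate v: gcd(4, v). Preserves old gcd iff gcd(4, v) = 4.
  Option A: v=46, gcd(4,46)=2 -> changes
  Option B: v=32, gcd(4,32)=4 -> preserves
  Option C: v=39, gcd(4,39)=1 -> changes
  Option D: v=11, gcd(4,11)=1 -> changes
  Option E: v=21, gcd(4,21)=1 -> changes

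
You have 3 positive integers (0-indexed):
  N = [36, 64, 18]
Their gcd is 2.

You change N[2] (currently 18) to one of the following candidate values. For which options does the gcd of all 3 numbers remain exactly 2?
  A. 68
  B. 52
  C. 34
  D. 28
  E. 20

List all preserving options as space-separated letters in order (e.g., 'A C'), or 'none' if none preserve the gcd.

Answer: C

Derivation:
Old gcd = 2; gcd of others (without N[2]) = 4
New gcd for candidate v: gcd(4, v). Preserves old gcd iff gcd(4, v) = 2.
  Option A: v=68, gcd(4,68)=4 -> changes
  Option B: v=52, gcd(4,52)=4 -> changes
  Option C: v=34, gcd(4,34)=2 -> preserves
  Option D: v=28, gcd(4,28)=4 -> changes
  Option E: v=20, gcd(4,20)=4 -> changes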